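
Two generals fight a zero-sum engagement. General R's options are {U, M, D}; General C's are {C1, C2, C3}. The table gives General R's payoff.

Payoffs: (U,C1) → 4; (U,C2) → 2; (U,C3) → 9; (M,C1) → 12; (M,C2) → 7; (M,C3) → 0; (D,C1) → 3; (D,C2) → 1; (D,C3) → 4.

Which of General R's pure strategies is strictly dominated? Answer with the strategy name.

D

U gives a strictly higher payoff than D against every column: 4 > 3, 2 > 1, 9 > 4.
So D is strictly dominated and General R never plays it.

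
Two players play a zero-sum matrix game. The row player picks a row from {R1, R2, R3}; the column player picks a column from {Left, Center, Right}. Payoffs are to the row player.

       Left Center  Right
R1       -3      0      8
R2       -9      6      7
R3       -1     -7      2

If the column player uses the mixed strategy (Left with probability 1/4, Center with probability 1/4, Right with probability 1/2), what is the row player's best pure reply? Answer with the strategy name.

R1

Expected payoff of R1: (1/4)·(-3) + (1/4)·0 + (1/2)·8 = 13/4.
Expected payoff of R2: (1/4)·(-9) + (1/4)·6 + (1/2)·7 = 11/4.
Expected payoff of R3: (1/4)·(-1) + (1/4)·(-7) + (1/2)·2 = -1.
The largest is 13/4, so the row player's best response is R1.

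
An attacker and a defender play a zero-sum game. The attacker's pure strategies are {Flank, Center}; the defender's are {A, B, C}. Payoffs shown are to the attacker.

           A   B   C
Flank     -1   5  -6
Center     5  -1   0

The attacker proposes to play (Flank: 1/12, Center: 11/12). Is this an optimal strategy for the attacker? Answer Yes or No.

Yes

Against A this mix gives (1/12)·(-1) + (11/12)·5 = 9/2.
Against B this mix gives (1/12)·5 + (11/12)·(-1) = -1/2.
Against C this mix gives (1/12)·(-6) + (11/12)·0 = -1/2.
All of the defender's active replies (B, C) yield -1/2, and no column does worse for the attacker. The mix makes the defender indifferent and guarantees -1/2, so it is optimal.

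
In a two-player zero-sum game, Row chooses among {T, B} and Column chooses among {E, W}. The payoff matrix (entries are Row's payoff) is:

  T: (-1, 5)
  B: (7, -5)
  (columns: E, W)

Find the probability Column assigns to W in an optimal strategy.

4/9

Row minima: T → -1, B → -5; maximin = -1.
Column maxima: E → 7, W → 5; minimax = 5.
-1 ≠ 5, so there is no saddle point; optimal play is mixed.
Let Row play T with probability p. Expected payoff against E: (-1)p + 7(1−p) = −8p + 7; against W: 5p + (-5)(1−p) = 10p − 5.
Setting these equal: −8p + 7 = 10p − 5 ⇒ −18p = -12 ⇒ p = 2/3, and the value is (-8)·(2/3) + 7 = 5/3.
For Column: with q = P(E), equating T's and B's payoffs gives −6q + 5 = 12q − 5 ⇒ q = 5/9.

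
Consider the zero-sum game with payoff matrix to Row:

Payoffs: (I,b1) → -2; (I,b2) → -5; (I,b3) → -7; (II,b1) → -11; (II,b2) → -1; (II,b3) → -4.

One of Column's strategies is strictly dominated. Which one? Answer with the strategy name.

b2

b3 holds Row's payoff strictly below b2 in every row: -7 < -5, -4 < -1.
So b2 is strictly dominated for Column.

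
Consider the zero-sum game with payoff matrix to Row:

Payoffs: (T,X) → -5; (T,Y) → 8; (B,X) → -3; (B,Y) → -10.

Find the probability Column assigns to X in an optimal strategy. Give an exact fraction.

Row minima: T → -5, B → -10; maximin = -5.
Column maxima: X → -3, Y → 8; minimax = -3.
-5 ≠ -3, so there is no saddle point; optimal play is mixed.
Let Row play T with probability p. Expected payoff against X: (-5)p + (-3)(1−p) = −2p − 3; against Y: 8p + (-10)(1−p) = 18p − 10.
Setting these equal: −2p − 3 = 18p − 10 ⇒ −20p = -7 ⇒ p = 7/20, and the value is (-2)·(7/20) − 3 = -37/10.
For Column: with q = P(X), equating T's and B's payoffs gives −13q + 8 = 7q − 10 ⇒ q = 9/10.

9/10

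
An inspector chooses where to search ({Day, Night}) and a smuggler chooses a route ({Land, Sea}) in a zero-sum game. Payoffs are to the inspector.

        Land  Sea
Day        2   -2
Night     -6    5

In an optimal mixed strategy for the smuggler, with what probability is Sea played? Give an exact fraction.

8/15

Row minima: Day → -2, Night → -6; maximin = -2.
Column maxima: Land → 2, Sea → 5; minimax = 2.
-2 ≠ 2, so there is no saddle point; optimal play is mixed.
Let the inspector play Day with probability p. Expected payoff against Land: 2p + (-6)(1−p) = 8p − 6; against Sea: (-2)p + 5(1−p) = −7p + 5.
Setting these equal: 8p − 6 = −7p + 5 ⇒ 15p = 11 ⇒ p = 11/15, and the value is (8)·(11/15) − 6 = -2/15.
For the smuggler: with q = P(Land), equating Day's and Night's payoffs gives 4q − 2 = −11q + 5 ⇒ q = 7/15.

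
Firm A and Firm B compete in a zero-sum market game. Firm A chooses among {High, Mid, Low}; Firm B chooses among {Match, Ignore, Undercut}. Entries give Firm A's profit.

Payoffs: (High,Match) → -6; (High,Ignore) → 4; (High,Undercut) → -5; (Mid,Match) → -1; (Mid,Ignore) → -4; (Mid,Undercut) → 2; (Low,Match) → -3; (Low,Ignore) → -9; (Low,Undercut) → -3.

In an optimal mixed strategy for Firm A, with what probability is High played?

3/13

Row minima: High → -6, Mid → -4, Low → -9; maximin = -4.
Column maxima: Match → -1, Ignore → 4, Undercut → 2; minimax = -1.
-4 ≠ -1, so there is no saddle point; optimal play is mixed.
Low is strictly dominated by Mid, so Firm A never plays it.
With Low eliminated, Undercut is strictly dominated by Match (it gives Firm A strictly more in every remaining row), so Firm B never plays it.
On the remaining 2×2 (High, Mid vs Match, Ignore):
Let Firm A play High with probability p. Expected payoff against Match: (-6)p + (-1)(1−p) = −5p − 1; against Ignore: 4p + (-4)(1−p) = 8p − 4.
Setting these equal: −5p − 1 = 8p − 4 ⇒ −13p = -3 ⇒ p = 3/13, and the value is (-5)·(3/13) − 1 = -28/13.
For Firm B: with q = P(Match), equating High's and Mid's payoffs gives −10q + 4 = 3q − 4 ⇒ q = 8/13.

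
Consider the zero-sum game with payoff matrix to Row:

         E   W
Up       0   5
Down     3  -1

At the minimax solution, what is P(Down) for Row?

Row minima: Up → 0, Down → -1; maximin = 0.
Column maxima: E → 3, W → 5; minimax = 3.
0 ≠ 3, so there is no saddle point; optimal play is mixed.
Let Row play Up with probability p. Expected payoff against E: 0p + 3(1−p) = −3p + 3; against W: 5p + (-1)(1−p) = 6p − 1.
Setting these equal: −3p + 3 = 6p − 1 ⇒ −9p = -4 ⇒ p = 4/9, and the value is (-3)·(4/9) + 3 = 5/3.
For Column: with q = P(E), equating Up's and Down's payoffs gives −5q + 5 = 4q − 1 ⇒ q = 2/3.

5/9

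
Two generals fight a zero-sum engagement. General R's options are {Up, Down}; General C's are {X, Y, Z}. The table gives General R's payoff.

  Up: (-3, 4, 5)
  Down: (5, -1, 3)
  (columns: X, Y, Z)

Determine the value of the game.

17/13

Row minima: Up → -3, Down → -1; maximin = -1.
Column maxima: X → 5, Y → 4, Z → 5; minimax = 4.
-1 ≠ 4, so there is no saddle point; optimal play is mixed.
Z is strictly dominated by Y (it gives General R strictly more in every row), so General C never plays it.
On the remaining 2×2 (Up, Down vs X, Y):
Let General R play Up with probability p. Expected payoff against X: (-3)p + 5(1−p) = −8p + 5; against Y: 4p + (-1)(1−p) = 5p − 1.
Setting these equal: −8p + 5 = 5p − 1 ⇒ −13p = -6 ⇒ p = 6/13, and the value is (-8)·(6/13) + 5 = 17/13.
For General C: with q = P(X), equating Up's and Down's payoffs gives −7q + 4 = 6q − 1 ⇒ q = 5/13.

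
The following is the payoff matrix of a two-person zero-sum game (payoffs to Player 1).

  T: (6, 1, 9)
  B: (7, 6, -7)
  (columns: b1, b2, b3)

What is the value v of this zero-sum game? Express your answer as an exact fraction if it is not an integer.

61/21

Row minima: T → 1, B → -7; maximin = 1.
Column maxima: b1 → 7, b2 → 6, b3 → 9; minimax = 6.
1 ≠ 6, so there is no saddle point; optimal play is mixed.
b1 is strictly dominated by b2 (it gives Player 1 strictly more in every row), so Player 2 never plays it.
On the remaining 2×2 (T, B vs b2, b3):
Let Player 1 play T with probability p. Expected payoff against b2: 1p + 6(1−p) = −5p + 6; against b3: 9p + (-7)(1−p) = 16p − 7.
Setting these equal: −5p + 6 = 16p − 7 ⇒ −21p = -13 ⇒ p = 13/21, and the value is (-5)·(13/21) + 6 = 61/21.
For Player 2: with q = P(b2), equating T's and B's payoffs gives −8q + 9 = 13q − 7 ⇒ q = 16/21.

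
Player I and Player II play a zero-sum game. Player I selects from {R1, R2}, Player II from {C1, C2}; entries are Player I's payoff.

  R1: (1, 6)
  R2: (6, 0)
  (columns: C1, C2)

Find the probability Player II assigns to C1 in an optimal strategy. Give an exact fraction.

Row minima: R1 → 1, R2 → 0; maximin = 1.
Column maxima: C1 → 6, C2 → 6; minimax = 6.
1 ≠ 6, so there is no saddle point; optimal play is mixed.
Let Player I play R1 with probability p. Expected payoff against C1: 1p + 6(1−p) = −5p + 6; against C2: 6p + 0(1−p) = 6p.
Setting these equal: −5p + 6 = 6p ⇒ −11p = -6 ⇒ p = 6/11, and the value is (-5)·(6/11) + 6 = 36/11.
For Player II: with q = P(C1), equating R1's and R2's payoffs gives −5q + 6 = 6q ⇒ q = 6/11.

6/11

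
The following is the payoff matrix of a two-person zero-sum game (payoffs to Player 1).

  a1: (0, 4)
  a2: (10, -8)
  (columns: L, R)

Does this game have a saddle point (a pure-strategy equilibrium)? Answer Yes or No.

Row minima: a1 → 0, a2 → -8; maximin = 0.
Column maxima: L → 10, R → 4; minimax = 4.
0 ≠ 4, so no pure-strategy equilibrium exists.

No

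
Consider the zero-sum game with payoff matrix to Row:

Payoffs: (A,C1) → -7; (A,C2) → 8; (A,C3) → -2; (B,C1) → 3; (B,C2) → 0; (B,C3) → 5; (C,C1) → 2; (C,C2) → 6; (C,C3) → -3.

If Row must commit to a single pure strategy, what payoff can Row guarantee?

Row minima: A → -7, B → 0, C → -3.
The best of these is 0.

0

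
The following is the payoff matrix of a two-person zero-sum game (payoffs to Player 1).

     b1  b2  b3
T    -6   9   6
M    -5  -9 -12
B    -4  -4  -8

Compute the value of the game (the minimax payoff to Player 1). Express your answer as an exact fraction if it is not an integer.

Row minima: T → -6, M → -12, B → -8; maximin = -6.
Column maxima: b1 → -4, b2 → 9, b3 → 6; minimax = -4.
-6 ≠ -4, so there is no saddle point; optimal play is mixed.
M is strictly dominated by B, so Player 1 never plays it.
b2 is strictly dominated by b3 (it gives Player 1 strictly more in every row), so Player 2 never plays it.
On the remaining 2×2 (T, B vs b1, b3):
Let Player 1 play T with probability p. Expected payoff against b1: (-6)p + (-4)(1−p) = −2p − 4; against b3: 6p + (-8)(1−p) = 14p − 8.
Setting these equal: −2p − 4 = 14p − 8 ⇒ −16p = -4 ⇒ p = 1/4, and the value is (-2)·(1/4) − 4 = -9/2.
For Player 2: with q = P(b1), equating T's and B's payoffs gives −12q + 6 = 4q − 8 ⇒ q = 7/8.

-9/2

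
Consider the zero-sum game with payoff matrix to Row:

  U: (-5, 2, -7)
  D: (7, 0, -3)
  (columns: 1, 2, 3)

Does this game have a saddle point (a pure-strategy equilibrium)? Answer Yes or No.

Yes

Row minima: U → -7, D → -3; maximin = -3.
Column maxima: 1 → 7, 2 → 2, 3 → -3; minimax = -3.
maximin = minimax = -3, so a saddle point exists.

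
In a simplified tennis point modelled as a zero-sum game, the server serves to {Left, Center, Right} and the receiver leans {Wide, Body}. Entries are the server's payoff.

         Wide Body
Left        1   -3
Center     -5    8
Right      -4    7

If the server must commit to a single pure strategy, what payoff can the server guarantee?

Row minima: Left → -3, Center → -5, Right → -4.
The best of these is -3.

-3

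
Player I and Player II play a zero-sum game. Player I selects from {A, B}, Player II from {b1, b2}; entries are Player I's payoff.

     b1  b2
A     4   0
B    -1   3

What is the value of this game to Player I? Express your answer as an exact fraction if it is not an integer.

Row minima: A → 0, B → -1; maximin = 0.
Column maxima: b1 → 4, b2 → 3; minimax = 3.
0 ≠ 3, so there is no saddle point; optimal play is mixed.
Let Player I play A with probability p. Expected payoff against b1: 4p + (-1)(1−p) = 5p − 1; against b2: 0p + 3(1−p) = −3p + 3.
Setting these equal: 5p − 1 = −3p + 3 ⇒ 8p = 4 ⇒ p = 1/2, and the value is (5)·(1/2) − 1 = 3/2.
For Player II: with q = P(b1), equating A's and B's payoffs gives 4q = −4q + 3 ⇒ q = 3/8.

3/2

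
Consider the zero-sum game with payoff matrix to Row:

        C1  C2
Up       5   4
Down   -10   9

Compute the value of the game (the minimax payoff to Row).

17/4

Row minima: Up → 4, Down → -10; maximin = 4.
Column maxima: C1 → 5, C2 → 9; minimax = 5.
4 ≠ 5, so there is no saddle point; optimal play is mixed.
Let Row play Up with probability p. Expected payoff against C1: 5p + (-10)(1−p) = 15p − 10; against C2: 4p + 9(1−p) = −5p + 9.
Setting these equal: 15p − 10 = −5p + 9 ⇒ 20p = 19 ⇒ p = 19/20, and the value is (15)·(19/20) − 10 = 17/4.
For Column: with q = P(C1), equating Up's and Down's payoffs gives q + 4 = −19q + 9 ⇒ q = 1/4.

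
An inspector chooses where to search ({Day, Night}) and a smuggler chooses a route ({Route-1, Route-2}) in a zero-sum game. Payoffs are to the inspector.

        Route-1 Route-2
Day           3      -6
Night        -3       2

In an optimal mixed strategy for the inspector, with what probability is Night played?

9/14

Row minima: Day → -6, Night → -3; maximin = -3.
Column maxima: Route-1 → 3, Route-2 → 2; minimax = 2.
-3 ≠ 2, so there is no saddle point; optimal play is mixed.
Let the inspector play Day with probability p. Expected payoff against Route-1: 3p + (-3)(1−p) = 6p − 3; against Route-2: (-6)p + 2(1−p) = −8p + 2.
Setting these equal: 6p − 3 = −8p + 2 ⇒ 14p = 5 ⇒ p = 5/14, and the value is (6)·(5/14) − 3 = -6/7.
For the smuggler: with q = P(Route-1), equating Day's and Night's payoffs gives 9q − 6 = −5q + 2 ⇒ q = 4/7.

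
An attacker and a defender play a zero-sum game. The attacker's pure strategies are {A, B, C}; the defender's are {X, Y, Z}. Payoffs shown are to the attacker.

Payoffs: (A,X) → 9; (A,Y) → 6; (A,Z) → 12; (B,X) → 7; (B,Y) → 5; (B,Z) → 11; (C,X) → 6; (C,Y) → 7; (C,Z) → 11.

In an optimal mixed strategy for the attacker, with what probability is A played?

1/4

Row minima: A → 6, B → 5, C → 6; maximin = 6.
Column maxima: X → 9, Y → 7, Z → 12; minimax = 7.
6 ≠ 7, so there is no saddle point; optimal play is mixed.
B is strictly dominated by A, so the attacker never plays it.
Z is strictly dominated by X (it gives the attacker strictly more in every row), so the defender never plays it.
On the remaining 2×2 (A, C vs X, Y):
Let the attacker play A with probability p. Expected payoff against X: 9p + 6(1−p) = 3p + 6; against Y: 6p + 7(1−p) = −p + 7.
Setting these equal: 3p + 6 = −p + 7 ⇒ 4p = 1 ⇒ p = 1/4, and the value is (3)·(1/4) + 6 = 27/4.
For the defender: with q = P(X), equating A's and C's payoffs gives 3q + 6 = −q + 7 ⇒ q = 1/4.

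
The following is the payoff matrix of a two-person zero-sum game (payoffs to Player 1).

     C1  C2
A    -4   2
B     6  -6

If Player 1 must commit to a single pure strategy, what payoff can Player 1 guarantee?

Row minima: A → -4, B → -6.
The best of these is -4.

-4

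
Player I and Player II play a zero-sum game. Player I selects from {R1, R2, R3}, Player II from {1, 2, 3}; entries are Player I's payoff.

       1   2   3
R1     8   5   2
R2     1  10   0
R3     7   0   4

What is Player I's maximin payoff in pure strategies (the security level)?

Row minima: R1 → 2, R2 → 0, R3 → 0.
The best of these is 2.

2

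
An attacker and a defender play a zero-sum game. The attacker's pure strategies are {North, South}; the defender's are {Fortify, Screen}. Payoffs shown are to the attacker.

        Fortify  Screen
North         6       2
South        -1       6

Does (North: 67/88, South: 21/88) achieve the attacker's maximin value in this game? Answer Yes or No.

Against Fortify this mix gives (67/88)·6 + (21/88)·(-1) = 381/88.
Against Screen this mix gives (67/88)·2 + (21/88)·6 = 65/22.
The defender will play Screen, holding the attacker to 65/22. Shifting weight toward the row that does better against Screen would raise this floor (the equalizing mix achieves 38/11 against both Screen and Fortify), so the proposed strategy is not optimal.

No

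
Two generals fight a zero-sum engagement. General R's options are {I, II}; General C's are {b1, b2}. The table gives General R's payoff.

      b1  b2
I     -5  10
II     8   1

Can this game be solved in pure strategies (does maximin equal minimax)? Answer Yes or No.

No

Row minima: I → -5, II → 1; maximin = 1.
Column maxima: b1 → 8, b2 → 10; minimax = 8.
1 ≠ 8, so no pure-strategy equilibrium exists.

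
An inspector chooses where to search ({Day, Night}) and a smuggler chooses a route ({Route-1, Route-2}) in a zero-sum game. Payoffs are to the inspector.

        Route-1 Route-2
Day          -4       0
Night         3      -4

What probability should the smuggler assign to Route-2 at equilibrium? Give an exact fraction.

Row minima: Day → -4, Night → -4; maximin = -4.
Column maxima: Route-1 → 3, Route-2 → 0; minimax = 0.
-4 ≠ 0, so there is no saddle point; optimal play is mixed.
Let the inspector play Day with probability p. Expected payoff against Route-1: (-4)p + 3(1−p) = −7p + 3; against Route-2: 0p + (-4)(1−p) = 4p − 4.
Setting these equal: −7p + 3 = 4p − 4 ⇒ −11p = -7 ⇒ p = 7/11, and the value is (-7)·(7/11) + 3 = -16/11.
For the smuggler: with q = P(Route-1), equating Day's and Night's payoffs gives −4q = 7q − 4 ⇒ q = 4/11.

7/11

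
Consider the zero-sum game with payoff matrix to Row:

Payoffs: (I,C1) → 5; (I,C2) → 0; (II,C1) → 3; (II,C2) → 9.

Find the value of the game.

45/11

Row minima: I → 0, II → 3; maximin = 3.
Column maxima: C1 → 5, C2 → 9; minimax = 5.
3 ≠ 5, so there is no saddle point; optimal play is mixed.
Let Row play I with probability p. Expected payoff against C1: 5p + 3(1−p) = 2p + 3; against C2: 0p + 9(1−p) = −9p + 9.
Setting these equal: 2p + 3 = −9p + 9 ⇒ 11p = 6 ⇒ p = 6/11, and the value is (2)·(6/11) + 3 = 45/11.
For Column: with q = P(C1), equating I's and II's payoffs gives 5q = −6q + 9 ⇒ q = 9/11.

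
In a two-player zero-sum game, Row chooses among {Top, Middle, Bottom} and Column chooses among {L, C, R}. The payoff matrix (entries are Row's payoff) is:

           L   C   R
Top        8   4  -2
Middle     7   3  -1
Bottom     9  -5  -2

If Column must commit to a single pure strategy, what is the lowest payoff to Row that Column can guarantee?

Column maxima: L → 9, C → 4, R → -1.
The smallest of these is -1.

-1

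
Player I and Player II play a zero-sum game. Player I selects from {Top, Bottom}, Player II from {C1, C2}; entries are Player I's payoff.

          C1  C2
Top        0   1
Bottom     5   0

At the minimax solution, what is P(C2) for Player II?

5/6

Row minima: Top → 0, Bottom → 0; maximin = 0.
Column maxima: C1 → 5, C2 → 1; minimax = 1.
0 ≠ 1, so there is no saddle point; optimal play is mixed.
Let Player I play Top with probability p. Expected payoff against C1: 0p + 5(1−p) = −5p + 5; against C2: 1p + 0(1−p) = p.
Setting these equal: −5p + 5 = p ⇒ −6p = -5 ⇒ p = 5/6, and the value is (-5)·(5/6) + 5 = 5/6.
For Player II: with q = P(C1), equating Top's and Bottom's payoffs gives −q + 1 = 5q ⇒ q = 1/6.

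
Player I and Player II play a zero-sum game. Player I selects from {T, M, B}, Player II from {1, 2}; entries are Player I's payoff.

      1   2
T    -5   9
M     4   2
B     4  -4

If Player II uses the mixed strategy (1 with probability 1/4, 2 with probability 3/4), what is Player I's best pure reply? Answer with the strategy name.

Expected payoff of T: (1/4)·(-5) + (3/4)·9 = 11/2.
Expected payoff of M: (1/4)·4 + (3/4)·2 = 5/2.
Expected payoff of B: (1/4)·4 + (3/4)·(-4) = -2.
The largest is 11/2, so Player I's best response is T.

T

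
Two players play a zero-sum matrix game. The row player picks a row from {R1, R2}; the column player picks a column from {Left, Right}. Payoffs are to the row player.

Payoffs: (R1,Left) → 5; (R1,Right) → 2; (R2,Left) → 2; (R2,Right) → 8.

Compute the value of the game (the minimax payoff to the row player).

4

Row minima: R1 → 2, R2 → 2; maximin = 2.
Column maxima: Left → 5, Right → 8; minimax = 5.
2 ≠ 5, so there is no saddle point; optimal play is mixed.
Let the row player play R1 with probability p. Expected payoff against Left: 5p + 2(1−p) = 3p + 2; against Right: 2p + 8(1−p) = −6p + 8.
Setting these equal: 3p + 2 = −6p + 8 ⇒ 9p = 6 ⇒ p = 2/3, and the value is (3)·(2/3) + 2 = 4.
For the column player: with q = P(Left), equating R1's and R2's payoffs gives 3q + 2 = −6q + 8 ⇒ q = 2/3.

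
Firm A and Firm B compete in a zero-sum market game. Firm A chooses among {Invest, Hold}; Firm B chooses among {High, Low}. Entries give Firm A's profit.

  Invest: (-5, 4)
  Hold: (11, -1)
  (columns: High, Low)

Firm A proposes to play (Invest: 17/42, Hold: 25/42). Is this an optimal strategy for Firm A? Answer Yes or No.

No

Against High this mix gives (17/42)·(-5) + (25/42)·11 = 95/21.
Against Low this mix gives (17/42)·4 + (25/42)·(-1) = 43/42.
Firm B will play Low, holding Firm A to 43/42. Shifting weight toward the row that does better against Low would raise this floor (the equalizing mix achieves 13/7 against both Low and High), so the proposed strategy is not optimal.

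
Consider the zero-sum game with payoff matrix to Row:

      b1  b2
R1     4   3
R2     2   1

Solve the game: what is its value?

Row minima: R1 → 3, R2 → 1; maximin = 3.
Column maxima: b1 → 4, b2 → 3; minimax = 3.
Since maximin = minimax = 3, there is a saddle point and the value is 3.

3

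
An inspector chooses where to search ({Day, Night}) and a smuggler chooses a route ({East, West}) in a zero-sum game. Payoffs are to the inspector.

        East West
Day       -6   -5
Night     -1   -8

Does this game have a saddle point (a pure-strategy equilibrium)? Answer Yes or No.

Row minima: Day → -6, Night → -8; maximin = -6.
Column maxima: East → -1, West → -5; minimax = -5.
-6 ≠ -5, so no pure-strategy equilibrium exists.

No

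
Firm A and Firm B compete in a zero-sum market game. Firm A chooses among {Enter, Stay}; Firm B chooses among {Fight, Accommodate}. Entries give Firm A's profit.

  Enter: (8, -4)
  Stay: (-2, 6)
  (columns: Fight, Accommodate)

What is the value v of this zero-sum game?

Row minima: Enter → -4, Stay → -2; maximin = -2.
Column maxima: Fight → 8, Accommodate → 6; minimax = 6.
-2 ≠ 6, so there is no saddle point; optimal play is mixed.
Let Firm A play Enter with probability p. Expected payoff against Fight: 8p + (-2)(1−p) = 10p − 2; against Accommodate: (-4)p + 6(1−p) = −10p + 6.
Setting these equal: 10p − 2 = −10p + 6 ⇒ 20p = 8 ⇒ p = 2/5, and the value is (10)·(2/5) − 2 = 2.
For Firm B: with q = P(Fight), equating Enter's and Stay's payoffs gives 12q − 4 = −8q + 6 ⇒ q = 1/2.

2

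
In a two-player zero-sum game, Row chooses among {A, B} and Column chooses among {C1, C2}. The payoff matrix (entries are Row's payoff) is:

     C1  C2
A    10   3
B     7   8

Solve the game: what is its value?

Row minima: A → 3, B → 7; maximin = 7.
Column maxima: C1 → 10, C2 → 8; minimax = 8.
7 ≠ 8, so there is no saddle point; optimal play is mixed.
Let Row play A with probability p. Expected payoff against C1: 10p + 7(1−p) = 3p + 7; against C2: 3p + 8(1−p) = −5p + 8.
Setting these equal: 3p + 7 = −5p + 8 ⇒ 8p = 1 ⇒ p = 1/8, and the value is (3)·(1/8) + 7 = 59/8.
For Column: with q = P(C1), equating A's and B's payoffs gives 7q + 3 = −q + 8 ⇒ q = 5/8.

59/8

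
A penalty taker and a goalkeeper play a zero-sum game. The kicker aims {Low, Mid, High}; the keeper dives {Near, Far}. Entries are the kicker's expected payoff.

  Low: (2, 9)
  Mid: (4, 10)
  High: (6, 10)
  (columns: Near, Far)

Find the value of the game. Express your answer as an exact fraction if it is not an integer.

6

Row minima: Low → 2, Mid → 4, High → 6; maximin = 6.
Column maxima: Near → 6, Far → 10; minimax = 6.
Since maximin = minimax = 6, there is a saddle point and the value is 6.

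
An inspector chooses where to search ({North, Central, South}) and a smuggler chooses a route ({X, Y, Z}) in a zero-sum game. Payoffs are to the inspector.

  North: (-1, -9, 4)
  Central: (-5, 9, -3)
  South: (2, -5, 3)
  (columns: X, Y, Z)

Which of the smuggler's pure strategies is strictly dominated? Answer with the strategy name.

Z

X holds the inspector's payoff strictly below Z in every row: -1 < 4, -5 < -3, 2 < 3.
So Z is strictly dominated for the smuggler.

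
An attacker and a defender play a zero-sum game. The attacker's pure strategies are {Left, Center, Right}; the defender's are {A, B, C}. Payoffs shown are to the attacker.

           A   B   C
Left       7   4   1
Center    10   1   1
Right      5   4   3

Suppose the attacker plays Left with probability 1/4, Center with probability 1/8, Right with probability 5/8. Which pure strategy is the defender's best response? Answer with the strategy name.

C

If the defender plays A, the attacker's expected payoff is (1/4)·7 + (1/8)·10 + (5/8)·5 = 49/8.
If the defender plays B, the attacker's expected payoff is (1/4)·4 + (1/8)·1 + (5/8)·4 = 29/8.
If the defender plays C, the attacker's expected payoff is (1/4)·1 + (1/8)·1 + (5/8)·3 = 9/4.
The defender minimizes the attacker's payoff; the smallest is 9/4, so the best response is C.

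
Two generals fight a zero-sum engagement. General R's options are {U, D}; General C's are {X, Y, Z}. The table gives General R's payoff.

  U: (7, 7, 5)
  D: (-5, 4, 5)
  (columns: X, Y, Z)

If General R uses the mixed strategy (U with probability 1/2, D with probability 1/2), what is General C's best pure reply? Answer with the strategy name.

X

If General C plays X, General R's expected payoff is (1/2)·7 + (1/2)·(-5) = 1.
If General C plays Y, General R's expected payoff is (1/2)·7 + (1/2)·4 = 11/2.
If General C plays Z, General R's expected payoff is (1/2)·5 + (1/2)·5 = 5.
General C minimizes General R's payoff; the smallest is 1, so the best response is X.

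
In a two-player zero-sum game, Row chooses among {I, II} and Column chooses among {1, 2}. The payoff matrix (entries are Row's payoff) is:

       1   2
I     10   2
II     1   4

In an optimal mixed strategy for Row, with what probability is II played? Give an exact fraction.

Row minima: I → 2, II → 1; maximin = 2.
Column maxima: 1 → 10, 2 → 4; minimax = 4.
2 ≠ 4, so there is no saddle point; optimal play is mixed.
Let Row play I with probability p. Expected payoff against 1: 10p + 1(1−p) = 9p + 1; against 2: 2p + 4(1−p) = −2p + 4.
Setting these equal: 9p + 1 = −2p + 4 ⇒ 11p = 3 ⇒ p = 3/11, and the value is (9)·(3/11) + 1 = 38/11.
For Column: with q = P(1), equating I's and II's payoffs gives 8q + 2 = −3q + 4 ⇒ q = 2/11.

8/11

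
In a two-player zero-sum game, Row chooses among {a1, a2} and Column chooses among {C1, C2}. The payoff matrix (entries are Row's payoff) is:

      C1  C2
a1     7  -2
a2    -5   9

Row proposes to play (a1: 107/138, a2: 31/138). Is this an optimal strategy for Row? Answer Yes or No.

Against C1 this mix gives (107/138)·7 + (31/138)·(-5) = 99/23.
Against C2 this mix gives (107/138)·(-2) + (31/138)·9 = 65/138.
Column will play C2, holding Row to 65/138. Shifting weight toward the row that does better against C2 would raise this floor (the equalizing mix achieves 53/23 against both C2 and C1), so the proposed strategy is not optimal.

No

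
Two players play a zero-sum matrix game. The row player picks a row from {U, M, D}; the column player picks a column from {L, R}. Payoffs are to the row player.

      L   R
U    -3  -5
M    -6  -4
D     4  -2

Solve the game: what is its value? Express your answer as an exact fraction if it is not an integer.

Row minima: U → -5, M → -6, D → -2; maximin = -2.
Column maxima: L → 4, R → -2; minimax = -2.
Since maximin = minimax = -2, there is a saddle point and the value is -2.

-2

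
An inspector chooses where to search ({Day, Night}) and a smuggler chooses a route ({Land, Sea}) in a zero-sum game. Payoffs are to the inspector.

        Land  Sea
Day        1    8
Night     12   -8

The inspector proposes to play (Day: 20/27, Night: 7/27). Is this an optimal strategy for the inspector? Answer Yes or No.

Against Land this mix gives (20/27)·1 + (7/27)·12 = 104/27.
Against Sea this mix gives (20/27)·8 + (7/27)·(-8) = 104/27.
All of the smuggler's active replies (Land, Sea) yield 104/27, and no column does worse for the inspector. The mix makes the smuggler indifferent and guarantees 104/27, so it is optimal.

Yes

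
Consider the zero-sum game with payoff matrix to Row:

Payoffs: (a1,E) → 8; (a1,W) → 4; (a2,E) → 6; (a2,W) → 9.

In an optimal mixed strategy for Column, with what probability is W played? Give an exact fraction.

2/7

Row minima: a1 → 4, a2 → 6; maximin = 6.
Column maxima: E → 8, W → 9; minimax = 8.
6 ≠ 8, so there is no saddle point; optimal play is mixed.
Let Row play a1 with probability p. Expected payoff against E: 8p + 6(1−p) = 2p + 6; against W: 4p + 9(1−p) = −5p + 9.
Setting these equal: 2p + 6 = −5p + 9 ⇒ 7p = 3 ⇒ p = 3/7, and the value is (2)·(3/7) + 6 = 48/7.
For Column: with q = P(E), equating a1's and a2's payoffs gives 4q + 4 = −3q + 9 ⇒ q = 5/7.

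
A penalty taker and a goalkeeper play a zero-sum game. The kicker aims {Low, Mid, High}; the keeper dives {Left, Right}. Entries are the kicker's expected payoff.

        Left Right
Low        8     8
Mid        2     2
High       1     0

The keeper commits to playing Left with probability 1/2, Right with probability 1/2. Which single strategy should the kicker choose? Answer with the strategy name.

Expected payoff of Low: (1/2)·8 + (1/2)·8 = 8.
Expected payoff of Mid: (1/2)·2 + (1/2)·2 = 2.
Expected payoff of High: (1/2)·1 + (1/2)·0 = 1/2.
The largest is 8, so the kicker's best response is Low.

Low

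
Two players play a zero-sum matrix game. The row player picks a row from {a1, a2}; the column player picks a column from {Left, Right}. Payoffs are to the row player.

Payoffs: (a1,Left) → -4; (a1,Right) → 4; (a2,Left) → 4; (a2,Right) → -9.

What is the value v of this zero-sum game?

-20/21

Row minima: a1 → -4, a2 → -9; maximin = -4.
Column maxima: Left → 4, Right → 4; minimax = 4.
-4 ≠ 4, so there is no saddle point; optimal play is mixed.
Let the row player play a1 with probability p. Expected payoff against Left: (-4)p + 4(1−p) = −8p + 4; against Right: 4p + (-9)(1−p) = 13p − 9.
Setting these equal: −8p + 4 = 13p − 9 ⇒ −21p = -13 ⇒ p = 13/21, and the value is (-8)·(13/21) + 4 = -20/21.
For the column player: with q = P(Left), equating a1's and a2's payoffs gives −8q + 4 = 13q − 9 ⇒ q = 13/21.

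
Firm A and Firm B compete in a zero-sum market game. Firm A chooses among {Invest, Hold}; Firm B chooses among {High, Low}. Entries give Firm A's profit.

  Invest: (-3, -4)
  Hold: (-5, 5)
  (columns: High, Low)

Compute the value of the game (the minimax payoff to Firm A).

Row minima: Invest → -4, Hold → -5; maximin = -4.
Column maxima: High → -3, Low → 5; minimax = -3.
-4 ≠ -3, so there is no saddle point; optimal play is mixed.
Let Firm A play Invest with probability p. Expected payoff against High: (-3)p + (-5)(1−p) = 2p − 5; against Low: (-4)p + 5(1−p) = −9p + 5.
Setting these equal: 2p − 5 = −9p + 5 ⇒ 11p = 10 ⇒ p = 10/11, and the value is (2)·(10/11) − 5 = -35/11.
For Firm B: with q = P(High), equating Invest's and Hold's payoffs gives q − 4 = −10q + 5 ⇒ q = 9/11.

-35/11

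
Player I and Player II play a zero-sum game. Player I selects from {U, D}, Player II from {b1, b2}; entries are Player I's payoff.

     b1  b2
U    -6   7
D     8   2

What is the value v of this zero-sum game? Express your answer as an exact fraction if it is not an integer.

Row minima: U → -6, D → 2; maximin = 2.
Column maxima: b1 → 8, b2 → 7; minimax = 7.
2 ≠ 7, so there is no saddle point; optimal play is mixed.
Let Player I play U with probability p. Expected payoff against b1: (-6)p + 8(1−p) = −14p + 8; against b2: 7p + 2(1−p) = 5p + 2.
Setting these equal: −14p + 8 = 5p + 2 ⇒ −19p = -6 ⇒ p = 6/19, and the value is (-14)·(6/19) + 8 = 68/19.
For Player II: with q = P(b1), equating U's and D's payoffs gives −13q + 7 = 6q + 2 ⇒ q = 5/19.

68/19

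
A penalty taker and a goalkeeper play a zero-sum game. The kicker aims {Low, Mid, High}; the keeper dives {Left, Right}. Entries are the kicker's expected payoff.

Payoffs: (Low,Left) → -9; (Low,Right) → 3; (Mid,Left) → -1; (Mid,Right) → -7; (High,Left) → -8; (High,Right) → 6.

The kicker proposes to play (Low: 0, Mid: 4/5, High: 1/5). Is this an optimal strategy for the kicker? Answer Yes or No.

No

Against Left this mix gives (4/5)·(-1) + (1/5)·(-8) = -12/5.
Against Right this mix gives (4/5)·(-7) + (1/5)·6 = -22/5.
The keeper will play Right, holding the kicker to -22/5. Shifting weight toward the row that does better against Right would raise this floor (the equalizing mix achieves -31/10 against both Right and Left), so the proposed strategy is not optimal.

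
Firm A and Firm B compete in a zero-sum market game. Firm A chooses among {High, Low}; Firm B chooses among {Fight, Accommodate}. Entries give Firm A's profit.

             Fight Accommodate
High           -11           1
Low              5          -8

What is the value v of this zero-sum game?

Row minima: High → -11, Low → -8; maximin = -8.
Column maxima: Fight → 5, Accommodate → 1; minimax = 1.
-8 ≠ 1, so there is no saddle point; optimal play is mixed.
Let Firm A play High with probability p. Expected payoff against Fight: (-11)p + 5(1−p) = −16p + 5; against Accommodate: 1p + (-8)(1−p) = 9p − 8.
Setting these equal: −16p + 5 = 9p − 8 ⇒ −25p = -13 ⇒ p = 13/25, and the value is (-16)·(13/25) + 5 = -83/25.
For Firm B: with q = P(Fight), equating High's and Low's payoffs gives −12q + 1 = 13q − 8 ⇒ q = 9/25.

-83/25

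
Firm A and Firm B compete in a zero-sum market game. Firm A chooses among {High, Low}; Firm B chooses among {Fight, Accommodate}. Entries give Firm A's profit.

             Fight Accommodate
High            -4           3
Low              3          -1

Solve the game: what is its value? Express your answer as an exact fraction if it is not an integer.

Row minima: High → -4, Low → -1; maximin = -1.
Column maxima: Fight → 3, Accommodate → 3; minimax = 3.
-1 ≠ 3, so there is no saddle point; optimal play is mixed.
Let Firm A play High with probability p. Expected payoff against Fight: (-4)p + 3(1−p) = −7p + 3; against Accommodate: 3p + (-1)(1−p) = 4p − 1.
Setting these equal: −7p + 3 = 4p − 1 ⇒ −11p = -4 ⇒ p = 4/11, and the value is (-7)·(4/11) + 3 = 5/11.
For Firm B: with q = P(Fight), equating High's and Low's payoffs gives −7q + 3 = 4q − 1 ⇒ q = 4/11.

5/11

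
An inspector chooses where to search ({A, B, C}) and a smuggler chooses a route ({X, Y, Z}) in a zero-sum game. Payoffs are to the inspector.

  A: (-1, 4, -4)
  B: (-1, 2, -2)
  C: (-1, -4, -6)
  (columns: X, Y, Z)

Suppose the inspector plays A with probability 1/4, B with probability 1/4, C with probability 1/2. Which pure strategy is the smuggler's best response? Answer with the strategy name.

Z

If the smuggler plays X, the inspector's expected payoff is (1/4)·(-1) + (1/4)·(-1) + (1/2)·(-1) = -1.
If the smuggler plays Y, the inspector's expected payoff is (1/4)·4 + (1/4)·2 + (1/2)·(-4) = -1/2.
If the smuggler plays Z, the inspector's expected payoff is (1/4)·(-4) + (1/4)·(-2) + (1/2)·(-6) = -9/2.
The smuggler minimizes the inspector's payoff; the smallest is -9/2, so the best response is Z.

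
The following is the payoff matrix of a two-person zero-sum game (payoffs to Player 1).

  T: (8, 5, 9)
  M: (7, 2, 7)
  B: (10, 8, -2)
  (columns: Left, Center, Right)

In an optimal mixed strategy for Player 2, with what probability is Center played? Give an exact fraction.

Row minima: T → 5, M → 2, B → -2; maximin = 5.
Column maxima: Left → 10, Center → 8, Right → 9; minimax = 8.
5 ≠ 8, so there is no saddle point; optimal play is mixed.
M is strictly dominated by T, so Player 1 never plays it.
Left is strictly dominated by Center (it gives Player 1 strictly more in every row), so Player 2 never plays it.
On the remaining 2×2 (T, B vs Center, Right):
Let Player 1 play T with probability p. Expected payoff against Center: 5p + 8(1−p) = −3p + 8; against Right: 9p + (-2)(1−p) = 11p − 2.
Setting these equal: −3p + 8 = 11p − 2 ⇒ −14p = -10 ⇒ p = 5/7, and the value is (-3)·(5/7) + 8 = 41/7.
For Player 2: with q = P(Center), equating T's and B's payoffs gives −4q + 9 = 10q − 2 ⇒ q = 11/14.

11/14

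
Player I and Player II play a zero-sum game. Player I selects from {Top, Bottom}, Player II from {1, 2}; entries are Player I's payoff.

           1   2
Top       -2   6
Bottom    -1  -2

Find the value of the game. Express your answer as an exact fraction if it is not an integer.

Row minima: Top → -2, Bottom → -2; maximin = -2.
Column maxima: 1 → -1, 2 → 6; minimax = -1.
-2 ≠ -1, so there is no saddle point; optimal play is mixed.
Let Player I play Top with probability p. Expected payoff against 1: (-2)p + (-1)(1−p) = −p − 1; against 2: 6p + (-2)(1−p) = 8p − 2.
Setting these equal: −p − 1 = 8p − 2 ⇒ −9p = -1 ⇒ p = 1/9, and the value is (-1)·(1/9) − 1 = -10/9.
For Player II: with q = P(1), equating Top's and Bottom's payoffs gives −8q + 6 = q − 2 ⇒ q = 8/9.

-10/9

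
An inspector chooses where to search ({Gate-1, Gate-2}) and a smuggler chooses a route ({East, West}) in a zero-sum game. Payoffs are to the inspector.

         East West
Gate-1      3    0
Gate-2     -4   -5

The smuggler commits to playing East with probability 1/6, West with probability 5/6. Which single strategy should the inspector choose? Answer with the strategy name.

Gate-1

Expected payoff of Gate-1: (1/6)·3 + (5/6)·0 = 1/2.
Expected payoff of Gate-2: (1/6)·(-4) + (5/6)·(-5) = -29/6.
The largest is 1/2, so the inspector's best response is Gate-1.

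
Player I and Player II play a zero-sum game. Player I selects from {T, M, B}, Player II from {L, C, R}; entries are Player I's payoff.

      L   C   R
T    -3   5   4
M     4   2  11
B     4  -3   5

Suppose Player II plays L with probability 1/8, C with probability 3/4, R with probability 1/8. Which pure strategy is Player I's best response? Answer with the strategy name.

T

Expected payoff of T: (1/8)·(-3) + (3/4)·5 + (1/8)·4 = 31/8.
Expected payoff of M: (1/8)·4 + (3/4)·2 + (1/8)·11 = 27/8.
Expected payoff of B: (1/8)·4 + (3/4)·(-3) + (1/8)·5 = -9/8.
The largest is 31/8, so Player I's best response is T.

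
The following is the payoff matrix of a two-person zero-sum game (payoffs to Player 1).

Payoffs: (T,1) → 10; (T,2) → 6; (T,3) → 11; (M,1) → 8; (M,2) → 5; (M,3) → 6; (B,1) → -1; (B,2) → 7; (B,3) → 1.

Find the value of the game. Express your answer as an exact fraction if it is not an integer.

Row minima: T → 6, M → 5, B → -1; maximin = 6.
Column maxima: 1 → 10, 2 → 7, 3 → 11; minimax = 7.
6 ≠ 7, so there is no saddle point; optimal play is mixed.
M is strictly dominated by T, so Player 1 never plays it.
With M eliminated, 3 is strictly dominated by 1 (it gives Player 1 strictly more in every remaining row), so Player 2 never plays it.
On the remaining 2×2 (T, B vs 1, 2):
Let Player 1 play T with probability p. Expected payoff against 1: 10p + (-1)(1−p) = 11p − 1; against 2: 6p + 7(1−p) = −p + 7.
Setting these equal: 11p − 1 = −p + 7 ⇒ 12p = 8 ⇒ p = 2/3, and the value is (11)·(2/3) − 1 = 19/3.
For Player 2: with q = P(1), equating T's and B's payoffs gives 4q + 6 = −8q + 7 ⇒ q = 1/12.

19/3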